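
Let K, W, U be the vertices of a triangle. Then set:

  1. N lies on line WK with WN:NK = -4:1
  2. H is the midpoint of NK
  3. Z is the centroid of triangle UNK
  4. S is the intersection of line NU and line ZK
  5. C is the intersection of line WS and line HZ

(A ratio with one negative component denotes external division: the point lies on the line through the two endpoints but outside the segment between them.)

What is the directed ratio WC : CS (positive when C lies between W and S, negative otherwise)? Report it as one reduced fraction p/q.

WC:CS = 14

Work in coordinates with K = (0, 0), W = (1, 0), U = (0, 1).
1. N lies on line WK with WN:NK = -4:1 ⇒ N = (-1/3, 0)
2. H is the midpoint of NK ⇒ H = (-1/6, 0)
3. Z is the centroid of triangle UNK ⇒ Z = (-1/9, 1/3)
4. S is the intersection of line NU and line ZK ⇒ S = (-1/6, 1/2)
5. C is the intersection of line WS and line HZ ⇒ C = (-4/45, 7/15)
C = W + t·(S−W) with t = 14/15, so WC:CS = t:(1−t) = 14/15:1/15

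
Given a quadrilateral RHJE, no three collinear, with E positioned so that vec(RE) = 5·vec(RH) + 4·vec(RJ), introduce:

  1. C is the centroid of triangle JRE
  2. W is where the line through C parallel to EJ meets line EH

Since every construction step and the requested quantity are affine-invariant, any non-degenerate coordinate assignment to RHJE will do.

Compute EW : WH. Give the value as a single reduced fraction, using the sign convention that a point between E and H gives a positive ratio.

EW:WH = 5/19

Set R = (0, 0), H = (1, 0), J = (0, 1), E = (5, 4); any affine frame gives the same invariant.
1. C is the centroid of triangle JRE ⇒ C = (5/3, 5/3)
2. W is where the line through C parallel to EJ meets line EH ⇒ W = (25/6, 19/6)
W = E + t·(H−E) with t = 5/24, so EW:WH = t:(1−t) = 5/24:19/24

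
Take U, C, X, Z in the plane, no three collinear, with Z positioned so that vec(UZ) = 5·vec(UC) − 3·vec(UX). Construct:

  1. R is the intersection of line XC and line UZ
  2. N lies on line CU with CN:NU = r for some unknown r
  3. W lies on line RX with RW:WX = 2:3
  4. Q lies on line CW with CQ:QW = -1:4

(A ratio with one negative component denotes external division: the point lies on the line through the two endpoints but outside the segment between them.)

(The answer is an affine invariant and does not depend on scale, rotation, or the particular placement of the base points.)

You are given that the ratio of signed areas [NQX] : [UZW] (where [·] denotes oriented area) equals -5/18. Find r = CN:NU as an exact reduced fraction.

r = -2/5

Assign U = (0, 0), C = (1, 0), X = (0, 1), Z = (5, -3) — the answer is frame-independent, so this choice is without loss of generality.
1. R is the intersection of line XC and line UZ ⇒ R = (5/2, -3/2)
2. With CN:NU = r, write λ = r/(r+1) so N = C + λ·(U−C); N is affine-linear in λ
3. W lies on line RX with RW:WX = 2:3 ⇒ W = (3/2, -1/2)
4. Q lies on line CW with CQ:QW = -1:4 ⇒ Q = (5/6, 1/6)
Every point depending on N is an affine combination of N and λ-independent points, so each such coordinate is linear in λ; the λ² term in each signed area is a multiple of (U−C)×(U−C) = 0, so 2·[NQX] and 2·[UZW] are each linear in λ. Evaluating at λ=0 and λ=1:
  2·[NQX] = 5/6·λ,   2·[UZW] = 2
So [NQX]:[UZW] = (5/6·λ) / (2). Setting this equal to -5/18:
  5/6·λ = -5/18·(2)  ⇒  λ = -2/3
Then r = λ/(1−λ) = (-2/3)/(5/3) = -2/5. Check: with r = -2/5, N = (5/3, 0) and [NQX]:[UZW] = -5/18 as required.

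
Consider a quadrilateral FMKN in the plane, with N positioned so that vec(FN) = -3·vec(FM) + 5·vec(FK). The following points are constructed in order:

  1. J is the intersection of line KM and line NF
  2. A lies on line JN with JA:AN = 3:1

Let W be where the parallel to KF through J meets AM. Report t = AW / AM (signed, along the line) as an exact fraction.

t = 9/29

Assign F = (0, 0), M = (1, 0), K = (0, 1), N = (-3, 5) — the answer is frame-independent, so this choice is without loss of generality.
1. J is the intersection of line KM and line NF ⇒ J = (-3/2, 5/2)
2. A lies on line JN with JA:AN = 3:1 ⇒ A = (-21/8, 35/8)
through J parallel to KF: direction (0, -1); meets AM at W = (-3/2, 175/58)
W = A + t·(M−A) with t = 9/29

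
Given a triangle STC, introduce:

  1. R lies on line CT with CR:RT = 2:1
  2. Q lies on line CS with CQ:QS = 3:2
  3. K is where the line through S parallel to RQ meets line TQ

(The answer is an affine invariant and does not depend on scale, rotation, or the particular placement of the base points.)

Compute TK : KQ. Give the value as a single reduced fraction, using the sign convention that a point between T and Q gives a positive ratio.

TK:KQ = -1/4

Work in coordinates with S = (0, 0), T = (1, 0), C = (0, 1).
1. R lies on line CT with CR:RT = 2:1 ⇒ R = (2/3, 1/3)
2. Q lies on line CS with CQ:QS = 3:2 ⇒ Q = (0, 2/5)
3. K is where the line through S parallel to RQ meets line TQ ⇒ K = (4/3, -2/15)
K = T + t·(Q−T) with t = -1/3, so TK:KQ = t:(1−t) = -1/3:4/3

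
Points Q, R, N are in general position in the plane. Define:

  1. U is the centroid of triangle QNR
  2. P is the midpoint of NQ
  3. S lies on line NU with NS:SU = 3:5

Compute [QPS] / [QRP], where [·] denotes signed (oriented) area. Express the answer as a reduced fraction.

Choose coordinates Q = (0, 0), R = (1, 0), N = (0, 1).
1. U is the centroid of triangle QNR ⇒ U = (1/3, 1/3)
2. P is the midpoint of NQ ⇒ P = (0, 1/2)
3. S lies on line NU with NS:SU = 3:5 ⇒ S = (1/8, 3/4)
2·[QPS] = -1/16, 2·[QRP] = 1/2
[QPS]:[QRP] = -1/16:1/2 = -1/8

[QPS]:[QRP] = -1/8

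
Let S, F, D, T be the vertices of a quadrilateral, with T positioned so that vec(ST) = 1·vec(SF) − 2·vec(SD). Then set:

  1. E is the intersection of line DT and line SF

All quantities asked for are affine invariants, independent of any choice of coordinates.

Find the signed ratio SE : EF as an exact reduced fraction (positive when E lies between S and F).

SE:EF = 1/2

Assign S = (0, 0), F = (1, 0), D = (0, 1), T = (1, -2) — the answer is frame-independent, so this choice is without loss of generality.
1. E is the intersection of line DT and line SF ⇒ E = (1/3, 0)
E = S + t·(F−S) with t = 1/3, so SE:EF = t:(1−t) = 1/3:2/3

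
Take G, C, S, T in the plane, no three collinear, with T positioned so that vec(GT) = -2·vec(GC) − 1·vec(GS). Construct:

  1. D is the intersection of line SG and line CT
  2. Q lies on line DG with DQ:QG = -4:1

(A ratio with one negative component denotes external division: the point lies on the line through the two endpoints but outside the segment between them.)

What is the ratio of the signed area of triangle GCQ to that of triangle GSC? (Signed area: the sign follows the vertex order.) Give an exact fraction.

[GCQ]:[GSC] = -1/9

Work in coordinates with G = (0, 0), C = (1, 0), S = (0, 1), T = (-2, -1).
1. D is the intersection of line SG and line CT ⇒ D = (0, -1/3)
2. Q lies on line DG with DQ:QG = -4:1 ⇒ Q = (0, 1/9)
2·[GCQ] = 1/9, 2·[GSC] = -1
[GCQ]:[GSC] = 1/9:-1 = -1/9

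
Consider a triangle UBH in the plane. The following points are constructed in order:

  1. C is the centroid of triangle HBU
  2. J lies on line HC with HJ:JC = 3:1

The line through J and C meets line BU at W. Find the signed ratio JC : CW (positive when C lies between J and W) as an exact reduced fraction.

Set U = (0, 0), B = (1, 0), H = (0, 1); any affine frame gives the same invariant.
1. C is the centroid of triangle HBU ⇒ C = (1/3, 1/3)
2. J lies on line HC with HJ:JC = 3:1 ⇒ J = (1/4, 1/2)
line JC meets BU at W = (1/2, 0)
C = J + t·(W−J) with t = 1/3, so JC:CW = 1/3:2/3

JC:CW = 1/2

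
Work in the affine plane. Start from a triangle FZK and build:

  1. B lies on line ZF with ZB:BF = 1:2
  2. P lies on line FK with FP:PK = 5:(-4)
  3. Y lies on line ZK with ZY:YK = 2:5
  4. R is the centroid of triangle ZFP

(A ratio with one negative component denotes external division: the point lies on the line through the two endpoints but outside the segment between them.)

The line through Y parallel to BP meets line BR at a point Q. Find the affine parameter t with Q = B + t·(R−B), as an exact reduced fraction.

Work in coordinates with F = (0, 0), Z = (1, 0), K = (0, 1).
1. B lies on line ZF with ZB:BF = 1:2 ⇒ B = (2/3, 0)
2. P lies on line FK with FP:PK = 5:(-4) ⇒ P = (0, 5)
3. Y lies on line ZK with ZY:YK = 2:5 ⇒ Y = (5/7, 2/7)
4. R is the centroid of triangle ZFP ⇒ R = (1/3, 5/3)
through Y parallel to BP: direction (-2/3, 5); meets BR at Q = (97/105, -9/7)
Q = B + t·(R−B) with t = -27/35

t = -27/35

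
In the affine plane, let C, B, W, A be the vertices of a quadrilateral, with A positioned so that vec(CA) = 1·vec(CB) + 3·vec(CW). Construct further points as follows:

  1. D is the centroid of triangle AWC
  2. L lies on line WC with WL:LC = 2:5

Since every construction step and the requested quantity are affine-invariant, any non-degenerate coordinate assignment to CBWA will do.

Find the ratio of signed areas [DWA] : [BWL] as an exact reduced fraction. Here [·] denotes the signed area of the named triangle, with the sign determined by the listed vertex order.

Assign C = (0, 0), B = (1, 0), W = (0, 1), A = (1, 3) — the answer is frame-independent, so this choice is without loss of generality.
1. D is the centroid of triangle AWC ⇒ D = (1/3, 4/3)
2. L lies on line WC with WL:LC = 2:5 ⇒ L = (0, 5/7)
2·[DWA] = -1/3, 2·[BWL] = 2/7
[DWA]:[BWL] = -1/3:2/7 = -7/6

[DWA]:[BWL] = -7/6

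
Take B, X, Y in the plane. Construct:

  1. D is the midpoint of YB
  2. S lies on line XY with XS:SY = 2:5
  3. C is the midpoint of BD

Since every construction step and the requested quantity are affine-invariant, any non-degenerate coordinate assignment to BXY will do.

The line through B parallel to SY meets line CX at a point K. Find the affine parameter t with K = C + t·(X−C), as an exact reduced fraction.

Work in coordinates with B = (0, 0), X = (1, 0), Y = (0, 1).
1. D is the midpoint of YB ⇒ D = (0, 1/2)
2. S lies on line XY with XS:SY = 2:5 ⇒ S = (5/7, 2/7)
3. C is the midpoint of BD ⇒ C = (0, 1/4)
through B parallel to SY: direction (-5/7, 5/7); meets CX at K = (-1/3, 1/3)
K = C + t·(X−C) with t = -1/3

t = -1/3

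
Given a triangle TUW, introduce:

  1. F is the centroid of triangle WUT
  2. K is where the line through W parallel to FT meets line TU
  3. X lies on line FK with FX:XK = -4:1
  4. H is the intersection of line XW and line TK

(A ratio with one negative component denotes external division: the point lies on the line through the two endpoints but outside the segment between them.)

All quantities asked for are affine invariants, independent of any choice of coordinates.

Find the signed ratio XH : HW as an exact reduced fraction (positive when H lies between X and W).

Set T = (0, 0), U = (1, 0), W = (0, 1); any affine frame gives the same invariant.
1. F is the centroid of triangle WUT ⇒ F = (1/3, 1/3)
2. K is where the line through W parallel to FT meets line TU ⇒ K = (-1, 0)
3. X lies on line FK with FX:XK = -4:1 ⇒ X = (-13/9, -1/9)
4. H is the intersection of line XW and line TK ⇒ H = (-13/10, 0)
H = X + t·(W−X) with t = 1/10, so XH:HW = t:(1−t) = 1/10:9/10

XH:HW = 1/9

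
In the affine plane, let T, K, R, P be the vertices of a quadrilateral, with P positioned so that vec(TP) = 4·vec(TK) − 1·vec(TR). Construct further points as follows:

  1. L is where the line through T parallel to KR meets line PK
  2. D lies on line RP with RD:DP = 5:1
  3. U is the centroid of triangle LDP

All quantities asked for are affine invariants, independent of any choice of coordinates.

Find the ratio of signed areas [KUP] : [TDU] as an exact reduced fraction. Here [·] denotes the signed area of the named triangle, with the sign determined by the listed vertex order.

Work in coordinates with T = (0, 0), K = (1, 0), R = (0, 1), P = (4, -1).
1. L is where the line through T parallel to KR meets line PK ⇒ L = (-1/2, 1/2)
2. D lies on line RP with RD:DP = 5:1 ⇒ D = (10/3, -2/3)
3. U is the centroid of triangle LDP ⇒ U = (41/18, -7/18)
2·[KUP] = -1/9, 2·[TDU] = 2/9
[KUP]:[TDU] = -1/9:2/9 = -1/2

[KUP]:[TDU] = -1/2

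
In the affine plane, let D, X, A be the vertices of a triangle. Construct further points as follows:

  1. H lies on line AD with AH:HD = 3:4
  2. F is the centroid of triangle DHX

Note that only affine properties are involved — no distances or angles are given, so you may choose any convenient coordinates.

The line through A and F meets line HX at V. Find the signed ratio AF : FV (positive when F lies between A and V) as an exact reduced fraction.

Work in coordinates with D = (0, 0), X = (1, 0), A = (0, 1).
1. H lies on line AD with AH:HD = 3:4 ⇒ H = (0, 4/7)
2. F is the centroid of triangle DHX ⇒ F = (1/3, 4/21)
line AF meets HX at V = (3/13, 40/91)
F = A + t·(V−A) with t = 13/9, so AF:FV = 13/9:-4/9

AF:FV = -13/4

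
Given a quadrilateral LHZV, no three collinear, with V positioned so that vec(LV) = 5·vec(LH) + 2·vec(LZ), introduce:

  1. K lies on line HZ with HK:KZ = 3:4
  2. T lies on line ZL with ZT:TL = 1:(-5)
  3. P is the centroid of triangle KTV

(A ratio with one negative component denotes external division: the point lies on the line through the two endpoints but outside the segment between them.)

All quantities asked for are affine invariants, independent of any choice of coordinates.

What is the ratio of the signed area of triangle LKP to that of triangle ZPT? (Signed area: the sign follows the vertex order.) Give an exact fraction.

Work in coordinates with L = (0, 0), H = (1, 0), Z = (0, 1), V = (5, 2).
1. K lies on line HZ with HK:KZ = 3:4 ⇒ K = (4/7, 3/7)
2. T lies on line ZL with ZT:TL = 1:(-5) ⇒ T = (0, 5/4)
3. P is the centroid of triangle KTV ⇒ P = (13/7, 103/84)
2·[LKP] = -2/21, 2·[ZPT] = 13/28
[LKP]:[ZPT] = -2/21:13/28 = -8/39

[LKP]:[ZPT] = -8/39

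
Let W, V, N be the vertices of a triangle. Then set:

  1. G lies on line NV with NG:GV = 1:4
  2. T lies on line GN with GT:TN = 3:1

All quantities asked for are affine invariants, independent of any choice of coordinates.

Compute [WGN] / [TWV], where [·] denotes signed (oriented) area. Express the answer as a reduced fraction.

[WGN]:[TWV] = 4/19

Choose coordinates W = (0, 0), V = (1, 0), N = (0, 1).
1. G lies on line NV with NG:GV = 1:4 ⇒ G = (1/5, 4/5)
2. T lies on line GN with GT:TN = 3:1 ⇒ T = (1/20, 19/20)
2·[WGN] = 1/5, 2·[TWV] = 19/20
[WGN]:[TWV] = 1/5:19/20 = 4/19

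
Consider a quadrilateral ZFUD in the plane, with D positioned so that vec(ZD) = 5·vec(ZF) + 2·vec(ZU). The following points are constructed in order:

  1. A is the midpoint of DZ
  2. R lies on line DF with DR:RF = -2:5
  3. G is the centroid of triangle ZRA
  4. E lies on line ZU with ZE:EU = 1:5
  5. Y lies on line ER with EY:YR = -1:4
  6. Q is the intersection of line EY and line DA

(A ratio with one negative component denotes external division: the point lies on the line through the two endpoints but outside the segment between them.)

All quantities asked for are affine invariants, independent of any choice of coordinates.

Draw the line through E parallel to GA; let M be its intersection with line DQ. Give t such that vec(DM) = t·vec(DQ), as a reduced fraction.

t = 3/8

Choose coordinates Z = (0, 0), F = (1, 0), U = (0, 1), D = (5, 2).
1. A is the midpoint of DZ ⇒ A = (5/2, 1)
2. R lies on line DF with DR:RF = -2:5 ⇒ R = (23/3, 10/3)
3. G is the centroid of triangle ZRA ⇒ G = (61/18, 13/9)
4. E lies on line ZU with ZE:EU = 1:5 ⇒ E = (0, 1/6)
5. Y lies on line ER with EY:YR = -1:4 ⇒ Y = (-23/9, -8/9)
6. Q is the intersection of line EY and line DA ⇒ Q = (-115/9, -46/9)
through E parallel to GA: direction (-8/9, -4/9); meets DQ at M = (-5/3, -2/3)
M = D + t·(Q−D) with t = 3/8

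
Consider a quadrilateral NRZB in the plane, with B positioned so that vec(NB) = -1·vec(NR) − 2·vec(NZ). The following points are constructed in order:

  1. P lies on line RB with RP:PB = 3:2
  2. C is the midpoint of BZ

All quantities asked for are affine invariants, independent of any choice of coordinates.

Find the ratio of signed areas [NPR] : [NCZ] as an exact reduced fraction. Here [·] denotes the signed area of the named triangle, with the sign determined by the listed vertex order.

Set N = (0, 0), R = (1, 0), Z = (0, 1), B = (-1, -2); any affine frame gives the same invariant.
1. P lies on line RB with RP:PB = 3:2 ⇒ P = (-1/5, -6/5)
2. C is the midpoint of BZ ⇒ C = (-1/2, -1/2)
2·[NPR] = 6/5, 2·[NCZ] = -1/2
[NPR]:[NCZ] = 6/5:-1/2 = -12/5

[NPR]:[NCZ] = -12/5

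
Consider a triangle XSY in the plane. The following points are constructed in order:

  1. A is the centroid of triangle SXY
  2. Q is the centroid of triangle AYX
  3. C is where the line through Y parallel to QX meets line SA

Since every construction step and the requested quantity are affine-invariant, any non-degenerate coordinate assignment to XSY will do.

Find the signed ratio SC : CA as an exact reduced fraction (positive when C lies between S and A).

SC:CA = -5/2

Assign X = (0, 0), S = (1, 0), Y = (0, 1) — the answer is frame-independent, so this choice is without loss of generality.
1. A is the centroid of triangle SXY ⇒ A = (1/3, 1/3)
2. Q is the centroid of triangle AYX ⇒ Q = (1/9, 4/9)
3. C is where the line through Y parallel to QX meets line SA ⇒ C = (-1/9, 5/9)
C = S + t·(A−S) with t = 5/3, so SC:CA = t:(1−t) = 5/3:-2/3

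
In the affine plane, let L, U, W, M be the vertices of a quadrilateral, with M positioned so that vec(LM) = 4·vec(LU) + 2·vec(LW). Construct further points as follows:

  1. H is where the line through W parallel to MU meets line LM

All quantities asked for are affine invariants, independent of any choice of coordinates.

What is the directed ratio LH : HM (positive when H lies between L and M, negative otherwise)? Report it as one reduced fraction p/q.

Work in coordinates with L = (0, 0), U = (1, 0), W = (0, 1), M = (4, 2).
1. H is where the line through W parallel to MU meets line LM ⇒ H = (-6, -3)
H = L + t·(M−L) with t = -3/2, so LH:HM = t:(1−t) = -3/2:5/2

LH:HM = -3/5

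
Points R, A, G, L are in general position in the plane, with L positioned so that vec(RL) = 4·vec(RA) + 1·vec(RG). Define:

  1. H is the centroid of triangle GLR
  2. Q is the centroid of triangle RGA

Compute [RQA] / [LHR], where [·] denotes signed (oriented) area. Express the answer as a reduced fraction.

[RQA]:[LHR] = -1/4

Work in coordinates with R = (0, 0), A = (1, 0), G = (0, 1), L = (4, 1).
1. H is the centroid of triangle GLR ⇒ H = (4/3, 2/3)
2. Q is the centroid of triangle RGA ⇒ Q = (1/3, 1/3)
2·[RQA] = -1/3, 2·[LHR] = 4/3
[RQA]:[LHR] = -1/3:4/3 = -1/4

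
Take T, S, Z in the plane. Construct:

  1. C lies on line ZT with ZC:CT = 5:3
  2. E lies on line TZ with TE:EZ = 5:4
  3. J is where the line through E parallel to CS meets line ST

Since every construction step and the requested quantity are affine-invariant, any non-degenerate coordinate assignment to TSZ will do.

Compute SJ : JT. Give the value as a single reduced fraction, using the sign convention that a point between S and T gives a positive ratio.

Choose coordinates T = (0, 0), S = (1, 0), Z = (0, 1).
1. C lies on line ZT with ZC:CT = 5:3 ⇒ C = (0, 3/8)
2. E lies on line TZ with TE:EZ = 5:4 ⇒ E = (0, 5/9)
3. J is where the line through E parallel to CS meets line ST ⇒ J = (40/27, 0)
J = S + t·(T−S) with t = -13/27, so SJ:JT = t:(1−t) = -13/27:40/27

SJ:JT = -13/40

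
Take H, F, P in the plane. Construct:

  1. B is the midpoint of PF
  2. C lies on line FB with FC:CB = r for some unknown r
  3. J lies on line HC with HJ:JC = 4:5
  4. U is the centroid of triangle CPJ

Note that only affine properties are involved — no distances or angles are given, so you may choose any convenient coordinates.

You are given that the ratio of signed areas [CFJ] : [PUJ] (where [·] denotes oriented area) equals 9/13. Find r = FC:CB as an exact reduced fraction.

Assign H = (0, 0), F = (1, 0), P = (0, 1) — the answer is frame-independent, so this choice is without loss of generality.
1. B is the midpoint of PF ⇒ B = (1/2, 1/2)
2. With FC:CB = r, write λ = r/(r+1) so C = F + λ·(B−F); C is affine-linear in λ
3. J lies on line HC with HJ:JC = 4:5 ⇒ J is an affine combination of earlier points and hence also affine-linear in λ
4. U is the centroid of triangle CPJ ⇒ U is an affine combination of earlier points and hence also affine-linear in λ
Every point depending on C is an affine combination of C and λ-independent points, so each such coordinate is linear in λ; the λ² term in each signed area is a multiple of (B−F)×(B−F) = 0, so 2·[CFJ] and 2·[PUJ] are each linear in λ. Evaluating at λ=0 and λ=1:
  2·[CFJ] = -5/18·λ,   2·[PUJ] = 5/54·λ − 5/27
So [CFJ]:[PUJ] = (-5/18·λ) / (5/54·λ − 5/27). Setting this equal to 9/13:
  -5/18·λ = 9/13·(5/54·λ − 5/27)  ⇒  λ = 3/8
Then r = λ/(1−λ) = (3/8)/(5/8) = 3/5. Check: with r = 3/5, C = (13/16, 3/16) and [CFJ]:[PUJ] = 9/13 as required.

r = 3/5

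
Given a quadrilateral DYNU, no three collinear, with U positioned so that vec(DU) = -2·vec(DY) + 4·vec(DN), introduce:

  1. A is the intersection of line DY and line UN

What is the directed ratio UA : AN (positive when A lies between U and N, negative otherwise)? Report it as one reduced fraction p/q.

Choose coordinates D = (0, 0), Y = (1, 0), N = (0, 1), U = (-2, 4).
1. A is the intersection of line DY and line UN ⇒ A = (2/3, 0)
A = U + t·(N−U) with t = 4/3, so UA:AN = t:(1−t) = 4/3:-1/3

UA:AN = -4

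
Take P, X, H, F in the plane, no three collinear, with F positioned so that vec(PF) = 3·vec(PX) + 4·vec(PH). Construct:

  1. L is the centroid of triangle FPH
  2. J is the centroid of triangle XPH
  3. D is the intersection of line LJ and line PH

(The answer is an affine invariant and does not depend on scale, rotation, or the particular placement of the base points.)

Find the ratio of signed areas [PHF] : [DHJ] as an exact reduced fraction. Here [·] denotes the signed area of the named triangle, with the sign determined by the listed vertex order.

[PHF]:[DHJ] = 27/4

Assign P = (0, 0), X = (1, 0), H = (0, 1), F = (3, 4) — the answer is frame-independent, so this choice is without loss of generality.
1. L is the centroid of triangle FPH ⇒ L = (1, 5/3)
2. J is the centroid of triangle XPH ⇒ J = (1/3, 1/3)
3. D is the intersection of line LJ and line PH ⇒ D = (0, -1/3)
2·[PHF] = -3, 2·[DHJ] = -4/9
[PHF]:[DHJ] = -3:-4/9 = 27/4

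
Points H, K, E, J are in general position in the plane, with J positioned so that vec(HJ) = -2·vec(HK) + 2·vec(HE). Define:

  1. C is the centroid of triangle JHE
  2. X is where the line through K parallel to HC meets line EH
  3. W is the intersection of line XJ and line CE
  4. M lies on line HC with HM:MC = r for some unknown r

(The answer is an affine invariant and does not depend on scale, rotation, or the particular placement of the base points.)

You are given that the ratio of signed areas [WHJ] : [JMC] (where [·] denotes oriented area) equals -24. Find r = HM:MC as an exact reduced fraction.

Assign H = (0, 0), K = (1, 0), E = (0, 1), J = (-2, 2) — the answer is frame-independent, so this choice is without loss of generality.
1. C is the centroid of triangle JHE ⇒ C = (-2/3, 1)
2. X is where the line through K parallel to HC meets line EH ⇒ X = (0, 3/2)
3. W is the intersection of line XJ and line CE ⇒ W = (2, 1)
4. With HM:MC = r, write λ = r/(r+1) so M = H + λ·(C−H); M is affine-linear in λ
Every point depending on M is an affine combination of M and λ-independent points, so each such coordinate is linear in λ; the λ² term in each signed area is a multiple of (C−H)×(C−H) = 0, so 2·[WHJ] and 2·[JMC] are each linear in λ. Evaluating at λ=0 and λ=1:
  2·[WHJ] = -6,   2·[JMC] = -2/3·λ + 2/3
So [WHJ]:[JMC] = (-6) / (-2/3·λ + 2/3). Setting this equal to -24:
  -6 = -24·(-2/3·λ + 2/3)  ⇒  λ = 5/8
Then r = λ/(1−λ) = (5/8)/(3/8) = 5/3. Check: with r = 5/3, M = (-5/12, 5/8) and [WHJ]:[JMC] = -24 as required.

r = 5/3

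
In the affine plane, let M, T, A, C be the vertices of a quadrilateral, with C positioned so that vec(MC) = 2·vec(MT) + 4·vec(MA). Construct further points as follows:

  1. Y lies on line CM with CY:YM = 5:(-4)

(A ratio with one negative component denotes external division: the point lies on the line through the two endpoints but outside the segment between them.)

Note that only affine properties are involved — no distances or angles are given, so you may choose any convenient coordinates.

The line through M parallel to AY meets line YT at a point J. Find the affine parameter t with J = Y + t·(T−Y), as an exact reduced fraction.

Assign M = (0, 0), T = (1, 0), A = (0, 1), C = (2, 4) — the answer is frame-independent, so this choice is without loss of generality.
1. Y lies on line CM with CY:YM = 5:(-4) ⇒ Y = (-8, -16)
through M parallel to AY: direction (-8, -17); meets YT at J = (-128/25, -272/25)
J = Y + t·(T−Y) with t = 8/25

t = 8/25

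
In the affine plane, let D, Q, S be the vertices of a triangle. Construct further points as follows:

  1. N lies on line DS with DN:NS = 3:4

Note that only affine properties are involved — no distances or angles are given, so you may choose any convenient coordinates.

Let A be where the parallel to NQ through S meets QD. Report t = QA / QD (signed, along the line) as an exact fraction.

Set D = (0, 0), Q = (1, 0), S = (0, 1); any affine frame gives the same invariant.
1. N lies on line DS with DN:NS = 3:4 ⇒ N = (0, 3/7)
through S parallel to NQ: direction (1, -3/7); meets QD at A = (7/3, 0)
A = Q + t·(D−Q) with t = -4/3

t = -4/3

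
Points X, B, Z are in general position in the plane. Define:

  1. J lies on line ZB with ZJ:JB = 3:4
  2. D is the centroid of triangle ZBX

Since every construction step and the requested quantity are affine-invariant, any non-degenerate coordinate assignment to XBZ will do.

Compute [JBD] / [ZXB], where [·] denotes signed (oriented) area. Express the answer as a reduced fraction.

Work in coordinates with X = (0, 0), B = (1, 0), Z = (0, 1).
1. J lies on line ZB with ZJ:JB = 3:4 ⇒ J = (3/7, 4/7)
2. D is the centroid of triangle ZBX ⇒ D = (1/3, 1/3)
2·[JBD] = -4/21, 2·[ZXB] = 1
[JBD]:[ZXB] = -4/21:1 = -4/21

[JBD]:[ZXB] = -4/21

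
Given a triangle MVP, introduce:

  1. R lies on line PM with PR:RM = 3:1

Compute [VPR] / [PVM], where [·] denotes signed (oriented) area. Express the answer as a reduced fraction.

Set M = (0, 0), V = (1, 0), P = (0, 1); any affine frame gives the same invariant.
1. R lies on line PM with PR:RM = 3:1 ⇒ R = (0, 1/4)
2·[VPR] = 3/4, 2·[PVM] = -1
[VPR]:[PVM] = 3/4:-1 = -3/4

[VPR]:[PVM] = -3/4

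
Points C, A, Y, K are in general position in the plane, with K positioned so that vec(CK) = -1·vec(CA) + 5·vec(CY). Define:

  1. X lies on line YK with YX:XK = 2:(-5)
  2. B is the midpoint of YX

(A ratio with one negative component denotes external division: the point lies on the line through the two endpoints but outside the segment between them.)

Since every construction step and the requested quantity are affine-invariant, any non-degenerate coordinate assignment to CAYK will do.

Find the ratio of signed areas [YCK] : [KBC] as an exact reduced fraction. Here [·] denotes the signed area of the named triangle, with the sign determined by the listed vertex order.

[YCK]:[KBC] = 3/4

Work in coordinates with C = (0, 0), A = (1, 0), Y = (0, 1), K = (-1, 5).
1. X lies on line YK with YX:XK = 2:(-5) ⇒ X = (2/3, -5/3)
2. B is the midpoint of YX ⇒ B = (1/3, -1/3)
2·[YCK] = -1, 2·[KBC] = -4/3
[YCK]:[KBC] = -1:-4/3 = 3/4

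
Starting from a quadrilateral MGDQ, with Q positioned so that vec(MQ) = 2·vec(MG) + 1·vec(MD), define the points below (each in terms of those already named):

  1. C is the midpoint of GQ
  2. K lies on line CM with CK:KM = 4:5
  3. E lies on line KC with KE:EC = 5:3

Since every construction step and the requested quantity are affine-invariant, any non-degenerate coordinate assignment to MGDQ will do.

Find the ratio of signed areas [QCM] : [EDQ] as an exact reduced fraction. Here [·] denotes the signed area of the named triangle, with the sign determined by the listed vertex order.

Assign M = (0, 0), G = (1, 0), D = (0, 1), Q = (2, 1) — the answer is frame-independent, so this choice is without loss of generality.
1. C is the midpoint of GQ ⇒ C = (3/2, 1/2)
2. K lies on line CM with CK:KM = 4:5 ⇒ K = (5/6, 5/18)
3. E lies on line KC with KE:EC = 5:3 ⇒ E = (5/4, 5/12)
2·[QCM] = -1/2, 2·[EDQ] = -7/6
[QCM]:[EDQ] = -1/2:-7/6 = 3/7

[QCM]:[EDQ] = 3/7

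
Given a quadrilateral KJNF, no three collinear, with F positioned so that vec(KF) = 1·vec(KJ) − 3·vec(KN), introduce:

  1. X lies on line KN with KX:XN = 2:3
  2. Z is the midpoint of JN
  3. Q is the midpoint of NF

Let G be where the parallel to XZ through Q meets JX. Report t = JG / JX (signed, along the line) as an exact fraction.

t = -3/2

Work in coordinates with K = (0, 0), J = (1, 0), N = (0, 1), F = (1, -3).
1. X lies on line KN with KX:XN = 2:3 ⇒ X = (0, 2/5)
2. Z is the midpoint of JN ⇒ Z = (1/2, 1/2)
3. Q is the midpoint of NF ⇒ Q = (1/2, -1)
through Q parallel to XZ: direction (1/2, 1/10); meets JX at G = (5/2, -3/5)
G = J + t·(X−J) with t = -3/2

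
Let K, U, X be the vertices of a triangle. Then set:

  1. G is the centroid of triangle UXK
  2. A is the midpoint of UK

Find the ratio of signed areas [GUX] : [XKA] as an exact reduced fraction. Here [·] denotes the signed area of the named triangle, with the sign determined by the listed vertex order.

[GUX]:[XKA] = 2/3

Assign K = (0, 0), U = (1, 0), X = (0, 1) — the answer is frame-independent, so this choice is without loss of generality.
1. G is the centroid of triangle UXK ⇒ G = (1/3, 1/3)
2. A is the midpoint of UK ⇒ A = (1/2, 0)
2·[GUX] = 1/3, 2·[XKA] = 1/2
[GUX]:[XKA] = 1/3:1/2 = 2/3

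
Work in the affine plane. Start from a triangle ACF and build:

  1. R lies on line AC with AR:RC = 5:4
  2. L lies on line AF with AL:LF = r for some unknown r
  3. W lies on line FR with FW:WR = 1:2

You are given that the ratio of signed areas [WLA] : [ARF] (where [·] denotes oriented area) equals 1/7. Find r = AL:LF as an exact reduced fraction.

Choose coordinates A = (0, 0), C = (1, 0), F = (0, 1).
1. R lies on line AC with AR:RC = 5:4 ⇒ R = (5/9, 0)
2. With AL:LF = r, write λ = r/(r+1) so L = A + λ·(F−A); L is affine-linear in λ
3. W lies on line FR with FW:WR = 1:2 ⇒ W = (5/27, 2/3)
Every point depending on L is an affine combination of L and λ-independent points, so each such coordinate is linear in λ; the λ² term in each signed area is a multiple of (F−A)×(F−A) = 0, so 2·[WLA] and 2·[ARF] are each linear in λ. Evaluating at λ=0 and λ=1:
  2·[WLA] = 5/27·λ,   2·[ARF] = 5/9
So [WLA]:[ARF] = (5/27·λ) / (5/9). Setting this equal to 1/7:
  5/27·λ = 1/7·(5/9)  ⇒  λ = 3/7
Then r = λ/(1−λ) = (3/7)/(4/7) = 3/4. Check: with r = 3/4, L = (0, 3/7) and [WLA]:[ARF] = 1/7 as required.

r = 3/4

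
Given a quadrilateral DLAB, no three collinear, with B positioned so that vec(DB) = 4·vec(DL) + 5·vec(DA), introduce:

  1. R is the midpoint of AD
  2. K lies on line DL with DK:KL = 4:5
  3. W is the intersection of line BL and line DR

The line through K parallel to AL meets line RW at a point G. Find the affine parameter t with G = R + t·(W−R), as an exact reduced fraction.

t = 1/39

Work in coordinates with D = (0, 0), L = (1, 0), A = (0, 1), B = (4, 5).
1. R is the midpoint of AD ⇒ R = (0, 1/2)
2. K lies on line DL with DK:KL = 4:5 ⇒ K = (4/9, 0)
3. W is the intersection of line BL and line DR ⇒ W = (0, -5/3)
through K parallel to AL: direction (1, -1); meets RW at G = (0, 4/9)
G = R + t·(W−R) with t = 1/39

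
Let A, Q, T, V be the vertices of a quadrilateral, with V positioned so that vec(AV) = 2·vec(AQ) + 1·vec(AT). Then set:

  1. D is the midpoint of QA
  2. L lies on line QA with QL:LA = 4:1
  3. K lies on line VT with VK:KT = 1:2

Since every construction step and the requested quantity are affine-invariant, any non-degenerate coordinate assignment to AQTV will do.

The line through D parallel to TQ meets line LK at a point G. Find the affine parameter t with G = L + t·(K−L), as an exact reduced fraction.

t = 9/64

Set A = (0, 0), Q = (1, 0), T = (0, 1), V = (2, 1); any affine frame gives the same invariant.
1. D is the midpoint of QA ⇒ D = (1/2, 0)
2. L lies on line QA with QL:LA = 4:1 ⇒ L = (1/5, 0)
3. K lies on line VT with VK:KT = 1:2 ⇒ K = (4/3, 1)
through D parallel to TQ: direction (1, -1); meets LK at G = (23/64, 9/64)
G = L + t·(K−L) with t = 9/64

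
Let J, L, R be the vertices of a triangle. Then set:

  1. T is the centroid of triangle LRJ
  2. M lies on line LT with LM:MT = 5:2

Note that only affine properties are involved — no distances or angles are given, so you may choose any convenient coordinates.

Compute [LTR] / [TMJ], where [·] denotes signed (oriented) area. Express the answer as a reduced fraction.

[LTR]:[TMJ] = 7/2

Assign J = (0, 0), L = (1, 0), R = (0, 1) — the answer is frame-independent, so this choice is without loss of generality.
1. T is the centroid of triangle LRJ ⇒ T = (1/3, 1/3)
2. M lies on line LT with LM:MT = 5:2 ⇒ M = (11/21, 5/21)
2·[LTR] = -1/3, 2·[TMJ] = -2/21
[LTR]:[TMJ] = -1/3:-2/21 = 7/2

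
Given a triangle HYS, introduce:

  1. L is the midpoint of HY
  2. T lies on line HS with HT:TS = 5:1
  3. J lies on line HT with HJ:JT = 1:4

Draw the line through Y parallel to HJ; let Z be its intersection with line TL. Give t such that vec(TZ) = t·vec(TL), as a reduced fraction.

t = 2

Assign H = (0, 0), Y = (1, 0), S = (0, 1) — the answer is frame-independent, so this choice is without loss of generality.
1. L is the midpoint of HY ⇒ L = (1/2, 0)
2. T lies on line HS with HT:TS = 5:1 ⇒ T = (0, 5/6)
3. J lies on line HT with HJ:JT = 1:4 ⇒ J = (0, 1/6)
through Y parallel to HJ: direction (0, 1/6); meets TL at Z = (1, -5/6)
Z = T + t·(L−T) with t = 2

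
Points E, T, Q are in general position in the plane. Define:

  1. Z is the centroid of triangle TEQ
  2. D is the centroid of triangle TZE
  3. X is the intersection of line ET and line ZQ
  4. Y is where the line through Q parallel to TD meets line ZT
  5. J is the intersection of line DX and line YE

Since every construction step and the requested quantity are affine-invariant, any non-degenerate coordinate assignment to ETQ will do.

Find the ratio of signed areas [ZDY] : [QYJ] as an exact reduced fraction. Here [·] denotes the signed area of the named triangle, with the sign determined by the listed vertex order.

[ZDY]:[QYJ] = -2/15

Work in coordinates with E = (0, 0), T = (1, 0), Q = (0, 1).
1. Z is the centroid of triangle TEQ ⇒ Z = (1/3, 1/3)
2. D is the centroid of triangle TZE ⇒ D = (4/9, 1/9)
3. X is the intersection of line ET and line ZQ ⇒ X = (1/2, 0)
4. Y is where the line through Q parallel to TD meets line ZT ⇒ Y = (-5/3, 4/3)
5. J is the intersection of line DX and line YE ⇒ J = (5/6, -2/3)
2·[ZDY] = -1/3, 2·[QYJ] = 5/2
[ZDY]:[QYJ] = -1/3:5/2 = -2/15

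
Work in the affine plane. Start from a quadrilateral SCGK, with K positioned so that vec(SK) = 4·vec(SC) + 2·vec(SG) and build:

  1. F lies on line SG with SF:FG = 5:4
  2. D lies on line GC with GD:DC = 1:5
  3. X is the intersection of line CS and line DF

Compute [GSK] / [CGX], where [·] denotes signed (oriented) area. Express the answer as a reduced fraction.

Set S = (0, 0), C = (1, 0), G = (0, 1), K = (4, 2); any affine frame gives the same invariant.
1. F lies on line SG with SF:FG = 5:4 ⇒ F = (0, 5/9)
2. D lies on line GC with GD:DC = 1:5 ⇒ D = (1/6, 5/6)
3. X is the intersection of line CS and line DF ⇒ X = (-1/3, 0)
2·[GSK] = 4, 2·[CGX] = 4/3
[GSK]:[CGX] = 4:4/3 = 3

[GSK]:[CGX] = 3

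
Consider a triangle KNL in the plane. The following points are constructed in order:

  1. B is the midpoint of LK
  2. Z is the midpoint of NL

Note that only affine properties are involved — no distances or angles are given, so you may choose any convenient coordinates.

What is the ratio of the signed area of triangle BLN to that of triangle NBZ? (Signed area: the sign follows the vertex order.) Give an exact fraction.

Set K = (0, 0), N = (1, 0), L = (0, 1); any affine frame gives the same invariant.
1. B is the midpoint of LK ⇒ B = (0, 1/2)
2. Z is the midpoint of NL ⇒ Z = (1/2, 1/2)
2·[BLN] = -1/2, 2·[NBZ] = -1/4
[BLN]:[NBZ] = -1/2:-1/4 = 2

[BLN]:[NBZ] = 2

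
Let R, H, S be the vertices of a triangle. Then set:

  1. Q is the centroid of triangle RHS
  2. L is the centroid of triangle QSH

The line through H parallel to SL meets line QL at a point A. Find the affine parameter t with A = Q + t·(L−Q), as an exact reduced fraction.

t = 2

Choose coordinates R = (0, 0), H = (1, 0), S = (0, 1).
1. Q is the centroid of triangle RHS ⇒ Q = (1/3, 1/3)
2. L is the centroid of triangle QSH ⇒ L = (4/9, 4/9)
through H parallel to SL: direction (4/9, -5/9); meets QL at A = (5/9, 5/9)
A = Q + t·(L−Q) with t = 2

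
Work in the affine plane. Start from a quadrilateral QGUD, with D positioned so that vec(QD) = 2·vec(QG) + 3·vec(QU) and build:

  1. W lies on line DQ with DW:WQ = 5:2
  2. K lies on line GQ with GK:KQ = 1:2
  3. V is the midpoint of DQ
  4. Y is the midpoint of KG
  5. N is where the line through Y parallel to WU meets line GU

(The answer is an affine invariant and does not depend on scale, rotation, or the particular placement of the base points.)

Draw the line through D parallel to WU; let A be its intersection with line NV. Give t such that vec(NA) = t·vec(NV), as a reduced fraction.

t = 79/37

Work in coordinates with Q = (0, 0), G = (1, 0), U = (0, 1), D = (2, 3).
1. W lies on line DQ with DW:WQ = 5:2 ⇒ W = (4/7, 6/7)
2. K lies on line GQ with GK:KQ = 1:2 ⇒ K = (2/3, 0)
3. V is the midpoint of DQ ⇒ V = (1, 3/2)
4. Y is the midpoint of KG ⇒ Y = (5/6, 0)
5. N is where the line through Y parallel to WU meets line GU ⇒ N = (19/18, -1/18)
through D parallel to WU: direction (-4/7, 1/7); meets NV at A = (104/111, 725/222)
A = N + t·(V−N) with t = 79/37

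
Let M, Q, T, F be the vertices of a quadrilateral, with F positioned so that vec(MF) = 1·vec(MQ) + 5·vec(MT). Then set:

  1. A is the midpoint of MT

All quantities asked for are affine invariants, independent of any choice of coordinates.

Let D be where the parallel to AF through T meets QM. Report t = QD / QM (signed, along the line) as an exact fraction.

t = 11/9

Work in coordinates with M = (0, 0), Q = (1, 0), T = (0, 1), F = (1, 5).
1. A is the midpoint of MT ⇒ A = (0, 1/2)
through T parallel to AF: direction (1, 9/2); meets QM at D = (-2/9, 0)
D = Q + t·(M−Q) with t = 11/9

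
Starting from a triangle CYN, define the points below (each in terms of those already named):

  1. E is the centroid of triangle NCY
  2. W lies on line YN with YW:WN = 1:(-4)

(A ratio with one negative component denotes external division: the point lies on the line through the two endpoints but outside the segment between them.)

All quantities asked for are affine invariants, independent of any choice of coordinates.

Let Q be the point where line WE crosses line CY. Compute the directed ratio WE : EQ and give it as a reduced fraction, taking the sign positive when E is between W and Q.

WE:EQ = -2

Work in coordinates with C = (0, 0), Y = (1, 0), N = (0, 1).
1. E is the centroid of triangle NCY ⇒ E = (1/3, 1/3)
2. W lies on line YN with YW:WN = 1:(-4) ⇒ W = (4/3, -1/3)
line WE meets CY at Q = (5/6, 0)
E = W + t·(Q−W) with t = 2, so WE:EQ = 2:-1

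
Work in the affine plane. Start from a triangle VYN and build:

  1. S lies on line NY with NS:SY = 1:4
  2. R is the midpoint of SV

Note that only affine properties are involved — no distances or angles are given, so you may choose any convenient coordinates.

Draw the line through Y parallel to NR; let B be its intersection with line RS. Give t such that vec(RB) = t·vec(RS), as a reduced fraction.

t = 5

Set V = (0, 0), Y = (1, 0), N = (0, 1); any affine frame gives the same invariant.
1. S lies on line NY with NS:SY = 1:4 ⇒ S = (1/5, 4/5)
2. R is the midpoint of SV ⇒ R = (1/10, 2/5)
through Y parallel to NR: direction (1/10, -3/5); meets RS at B = (3/5, 12/5)
B = R + t·(S−R) with t = 5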